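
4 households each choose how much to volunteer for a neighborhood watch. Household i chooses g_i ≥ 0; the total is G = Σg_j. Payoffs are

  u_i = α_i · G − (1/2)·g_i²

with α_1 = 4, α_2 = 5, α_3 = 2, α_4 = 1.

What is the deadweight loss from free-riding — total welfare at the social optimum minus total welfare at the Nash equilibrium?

167

Household i's FOC: ∂u_i/∂g_i = α_i − g_i = 0, so g_i* = α_i.
NE contributions = (4, 5, 2, 1); G = 12.
W^NE = (Σα)·G − ½Σα_i² = 12² − ½·46 = 121.
Planner sets g_i = Σα_j = 12 for every i, so G^SO = 4·12 = 48.
W^SO = (Σα)·G^SO − ½·4·(Σα)² = (4/2)·12² = 288.
Deadweight loss = W^SO − W^NE = 167.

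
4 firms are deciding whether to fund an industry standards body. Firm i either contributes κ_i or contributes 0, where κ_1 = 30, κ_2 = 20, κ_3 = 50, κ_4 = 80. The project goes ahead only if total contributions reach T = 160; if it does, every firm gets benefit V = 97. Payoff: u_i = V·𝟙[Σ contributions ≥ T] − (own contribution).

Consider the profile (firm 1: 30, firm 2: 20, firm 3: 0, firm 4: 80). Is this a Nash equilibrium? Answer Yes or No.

Total = 130 < 160: not provided.
Firm 1 (pledges 30, payoff -30): dropping to 0 → total 100, payoff 0. Profitable deviation.

No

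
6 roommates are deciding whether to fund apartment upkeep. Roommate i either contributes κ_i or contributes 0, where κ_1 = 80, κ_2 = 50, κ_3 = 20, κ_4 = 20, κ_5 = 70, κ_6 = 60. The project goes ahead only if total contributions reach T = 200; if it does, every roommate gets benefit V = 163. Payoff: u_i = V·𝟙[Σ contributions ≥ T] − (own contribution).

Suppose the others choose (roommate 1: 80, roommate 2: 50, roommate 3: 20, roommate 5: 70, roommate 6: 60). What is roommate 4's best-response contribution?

Others' total = 280 ≥ 200; contributing adds cost 20 for no extra benefit.
Best response: 0.

0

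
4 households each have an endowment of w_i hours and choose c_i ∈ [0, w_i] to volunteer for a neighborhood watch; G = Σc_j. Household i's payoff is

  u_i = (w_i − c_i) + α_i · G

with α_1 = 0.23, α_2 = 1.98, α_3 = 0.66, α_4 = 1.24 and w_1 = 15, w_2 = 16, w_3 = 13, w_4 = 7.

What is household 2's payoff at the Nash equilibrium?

45.54

∂u_i/∂c_i = α_i − 1, so household i contributes w_i if α_i > 1, else 0.
α_i > 1 for i ∈ {2, 4}; NE contributions (0, 16, 0, 7), G = 23.
u_2 = (16 − 16) + 1.98·23 = 45.54.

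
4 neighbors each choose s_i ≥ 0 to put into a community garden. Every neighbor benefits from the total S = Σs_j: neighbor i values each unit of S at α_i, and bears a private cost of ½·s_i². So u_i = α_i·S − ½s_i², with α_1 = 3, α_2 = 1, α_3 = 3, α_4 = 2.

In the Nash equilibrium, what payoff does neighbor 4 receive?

Neighbor i's FOC: ∂u_i/∂s_i = α_i − s_i = 0, so s_i* = α_i.
NE contributions = (3, 1, 3, 2); S = 9.
u_4 = α_4·S − ½·(s_4)² = 2·9 − ½·2² = 16.

16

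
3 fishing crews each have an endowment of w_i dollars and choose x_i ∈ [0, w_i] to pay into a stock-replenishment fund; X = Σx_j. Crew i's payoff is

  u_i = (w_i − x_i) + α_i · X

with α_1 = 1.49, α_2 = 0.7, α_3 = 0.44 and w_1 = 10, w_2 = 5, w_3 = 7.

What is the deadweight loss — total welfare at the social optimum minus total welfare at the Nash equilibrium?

∂u_i/∂x_i = α_i − 1, so crew i contributes w_i if α_i > 1, else 0.
α_i > 1 for i ∈ {1}; NE contributions (10, 0, 0), X = 10.
W^NE = Σw_i − X^NE + (Σα_i)·X^NE = 22 + 1.63·10 = 38.3.
Planner: ∂(Σu_j)/∂x_i = Σα_j − 1 = 1.63 > 0, so everyone contributes w_i; X^SO = 22, W^SO = 22 + 1.63·22 = 57.86.
Deadweight loss = 19.56.

19.56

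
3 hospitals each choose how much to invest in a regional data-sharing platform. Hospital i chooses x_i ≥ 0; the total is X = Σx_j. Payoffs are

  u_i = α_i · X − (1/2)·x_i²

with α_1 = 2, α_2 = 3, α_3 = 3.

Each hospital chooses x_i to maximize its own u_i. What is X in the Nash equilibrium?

Hospital i's FOC: ∂u_i/∂x_i = α_i − x_i = 0, so x_i* = α_i.
NE contributions = (2, 3, 3); X = 8.

8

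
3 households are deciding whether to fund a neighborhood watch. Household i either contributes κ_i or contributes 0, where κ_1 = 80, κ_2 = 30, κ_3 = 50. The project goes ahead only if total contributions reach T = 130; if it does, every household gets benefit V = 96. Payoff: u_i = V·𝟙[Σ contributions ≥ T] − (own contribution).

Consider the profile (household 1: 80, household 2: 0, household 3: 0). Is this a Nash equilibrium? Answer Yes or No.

Total = 80 < 130: not provided.
Household 1 (pledges 80, payoff -80): dropping to 0 → total 0, payoff 0. Profitable deviation.

No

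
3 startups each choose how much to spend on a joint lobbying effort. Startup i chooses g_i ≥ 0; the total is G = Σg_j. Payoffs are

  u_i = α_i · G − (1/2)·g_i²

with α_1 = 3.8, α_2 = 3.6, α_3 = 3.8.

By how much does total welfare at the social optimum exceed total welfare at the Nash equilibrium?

Startup i's FOC: ∂u_i/∂g_i = α_i − g_i = 0, so g_i* = α_i.
NE contributions = (3.8, 3.6, 3.8); G = 11.2.
W^NE = (Σα)·G − ½Σα_i² = 11.2² − ½·41.84 = 104.52.
Planner sets g_i = Σα_j = 11.2 for every i, so G^SO = 3·11.2 = 33.6.
W^SO = (Σα)·G^SO − ½·3·(Σα)² = (3/2)·11.2² = 188.16.
Deadweight loss = W^SO − W^NE = 83.64.

83.64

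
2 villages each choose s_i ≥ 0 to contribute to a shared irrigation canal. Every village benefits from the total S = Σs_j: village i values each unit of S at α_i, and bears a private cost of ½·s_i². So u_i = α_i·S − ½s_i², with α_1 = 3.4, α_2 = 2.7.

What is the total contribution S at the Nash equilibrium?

Village i's FOC: ∂u_i/∂s_i = α_i − s_i = 0, so s_i* = α_i.
NE contributions = (3.4, 2.7); S = 6.1.

6.1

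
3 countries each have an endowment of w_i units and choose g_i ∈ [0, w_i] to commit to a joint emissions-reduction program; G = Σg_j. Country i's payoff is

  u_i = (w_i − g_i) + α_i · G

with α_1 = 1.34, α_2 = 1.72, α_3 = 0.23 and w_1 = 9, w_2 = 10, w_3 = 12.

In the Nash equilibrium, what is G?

19

∂u_i/∂g_i = α_i − 1, so country i contributes w_i if α_i > 1, else 0.
α_i > 1 for i ∈ {1, 2}; NE contributions (9, 10, 0), G = 19.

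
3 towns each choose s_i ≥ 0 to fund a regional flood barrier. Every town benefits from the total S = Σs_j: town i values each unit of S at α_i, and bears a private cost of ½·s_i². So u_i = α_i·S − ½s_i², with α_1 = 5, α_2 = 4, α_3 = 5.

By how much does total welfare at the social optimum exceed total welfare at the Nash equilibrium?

131

Town i's FOC: ∂u_i/∂s_i = α_i − s_i = 0, so s_i* = α_i.
NE contributions = (5, 4, 5); S = 14.
W^NE = (Σα)·S − ½Σα_i² = 14² − ½·66 = 163.
Planner sets s_i = Σα_j = 14 for every i, so S^SO = 3·14 = 42.
W^SO = (Σα)·S^SO − ½·3·(Σα)² = (3/2)·14² = 294.
Deadweight loss = W^SO − W^NE = 131.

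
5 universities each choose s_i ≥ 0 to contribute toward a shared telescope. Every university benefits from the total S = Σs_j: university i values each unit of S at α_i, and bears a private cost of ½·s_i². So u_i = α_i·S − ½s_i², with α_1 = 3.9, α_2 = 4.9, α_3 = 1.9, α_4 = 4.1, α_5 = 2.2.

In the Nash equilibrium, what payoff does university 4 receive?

61.295

University i's FOC: ∂u_i/∂s_i = α_i − s_i = 0, so s_i* = α_i.
NE contributions = (3.9, 4.9, 1.9, 4.1, 2.2); S = 17.
u_4 = α_4·S − ½·(s_4)² = 4.1·17 − ½·4.1² = 61.295.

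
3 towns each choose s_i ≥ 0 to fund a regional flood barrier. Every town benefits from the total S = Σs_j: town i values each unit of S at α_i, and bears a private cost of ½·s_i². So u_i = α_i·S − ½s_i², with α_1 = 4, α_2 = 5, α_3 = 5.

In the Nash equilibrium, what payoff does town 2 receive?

Town i's FOC: ∂u_i/∂s_i = α_i − s_i = 0, so s_i* = α_i.
NE contributions = (4, 5, 5); S = 14.
u_2 = α_2·S − ½·(s_2)² = 5·14 − ½·5² = 57.5.

57.5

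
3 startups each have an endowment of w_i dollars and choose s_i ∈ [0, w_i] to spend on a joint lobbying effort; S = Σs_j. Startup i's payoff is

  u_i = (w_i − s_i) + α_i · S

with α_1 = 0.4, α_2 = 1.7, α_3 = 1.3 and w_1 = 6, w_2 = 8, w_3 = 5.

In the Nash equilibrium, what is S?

13

∂u_i/∂s_i = α_i − 1, so startup i contributes w_i if α_i > 1, else 0.
α_i > 1 for i ∈ {2, 3}; NE contributions (0, 8, 5), S = 13.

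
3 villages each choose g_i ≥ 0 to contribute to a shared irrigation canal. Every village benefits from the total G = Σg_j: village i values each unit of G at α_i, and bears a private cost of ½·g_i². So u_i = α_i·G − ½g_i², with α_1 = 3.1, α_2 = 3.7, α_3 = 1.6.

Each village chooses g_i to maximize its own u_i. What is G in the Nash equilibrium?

8.4

Village i's FOC: ∂u_i/∂g_i = α_i − g_i = 0, so g_i* = α_i.
NE contributions = (3.1, 3.7, 1.6); G = 8.4.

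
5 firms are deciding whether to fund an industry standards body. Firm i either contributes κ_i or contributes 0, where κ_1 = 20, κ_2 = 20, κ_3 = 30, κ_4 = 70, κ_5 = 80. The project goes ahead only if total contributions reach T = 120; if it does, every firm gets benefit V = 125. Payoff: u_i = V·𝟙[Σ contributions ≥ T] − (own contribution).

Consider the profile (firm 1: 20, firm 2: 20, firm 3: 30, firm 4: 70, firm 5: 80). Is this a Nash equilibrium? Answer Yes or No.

No

Total = 220 ≥ 120: provided.
Firm 1 (pledges 20, payoff 105): dropping to 0 → total 200, payoff 125. Profitable deviation.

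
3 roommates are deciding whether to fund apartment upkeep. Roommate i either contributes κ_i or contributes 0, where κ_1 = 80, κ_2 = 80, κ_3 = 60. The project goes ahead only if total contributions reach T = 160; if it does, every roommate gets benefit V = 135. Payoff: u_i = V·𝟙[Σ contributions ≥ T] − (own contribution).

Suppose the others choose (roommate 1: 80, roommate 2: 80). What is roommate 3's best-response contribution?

Others' total = 160 ≥ 160; contributing adds cost 60 for no extra benefit.
Best response: 0.

0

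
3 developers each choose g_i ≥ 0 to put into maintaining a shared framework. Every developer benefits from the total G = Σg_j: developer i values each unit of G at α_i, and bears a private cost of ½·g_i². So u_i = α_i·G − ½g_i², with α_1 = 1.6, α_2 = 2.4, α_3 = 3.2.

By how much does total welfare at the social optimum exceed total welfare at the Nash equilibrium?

Developer i's FOC: ∂u_i/∂g_i = α_i − g_i = 0, so g_i* = α_i.
NE contributions = (1.6, 2.4, 3.2); G = 7.2.
W^NE = (Σα)·G − ½Σα_i² = 7.2² − ½·18.56 = 42.56.
Planner sets g_i = Σα_j = 7.2 for every i, so G^SO = 3·7.2 = 21.6.
W^SO = (Σα)·G^SO − ½·3·(Σα)² = (3/2)·7.2² = 77.76.
Deadweight loss = W^SO − W^NE = 35.2.

35.2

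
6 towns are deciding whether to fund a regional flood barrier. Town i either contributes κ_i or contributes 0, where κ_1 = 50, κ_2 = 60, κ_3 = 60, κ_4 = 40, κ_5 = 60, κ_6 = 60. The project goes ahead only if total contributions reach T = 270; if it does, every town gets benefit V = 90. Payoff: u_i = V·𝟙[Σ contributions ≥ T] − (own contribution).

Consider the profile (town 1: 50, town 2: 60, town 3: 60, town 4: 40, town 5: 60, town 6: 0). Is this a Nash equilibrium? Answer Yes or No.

Total = 270 ≥ 270: provided.
Town 1 (pledges 50, payoff 40): dropping to 0 → total 220, payoff 0. No gain.
Town 2 (pledges 60, payoff 30): dropping to 0 → total 210, payoff 0. No gain.
Town 3 (pledges 60, payoff 30): dropping to 0 → total 210, payoff 0. No gain.
Town 4 (pledges 40, payoff 50): dropping to 0 → total 230, payoff 0. No gain.
Town 5 (pledges 60, payoff 30): dropping to 0 → total 210, payoff 0. No gain.
Town 6 (pledges 0, payoff 90): pledging 60 → total 330, payoff 30. No gain.

Yes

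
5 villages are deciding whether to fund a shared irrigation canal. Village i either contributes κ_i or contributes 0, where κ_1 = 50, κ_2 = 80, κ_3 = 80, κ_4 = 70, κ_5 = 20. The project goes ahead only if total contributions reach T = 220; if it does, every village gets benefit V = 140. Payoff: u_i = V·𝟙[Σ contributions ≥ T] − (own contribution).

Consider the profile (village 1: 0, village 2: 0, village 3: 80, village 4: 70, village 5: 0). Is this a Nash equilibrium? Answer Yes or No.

Total = 150 < 220: not provided.
Village 1 (pledges 0, payoff 0): pledging 50 → total 200, payoff -50. No gain.
Village 2 (pledges 0, payoff 0): pledging 80 → total 230, payoff 60. Profitable deviation.

No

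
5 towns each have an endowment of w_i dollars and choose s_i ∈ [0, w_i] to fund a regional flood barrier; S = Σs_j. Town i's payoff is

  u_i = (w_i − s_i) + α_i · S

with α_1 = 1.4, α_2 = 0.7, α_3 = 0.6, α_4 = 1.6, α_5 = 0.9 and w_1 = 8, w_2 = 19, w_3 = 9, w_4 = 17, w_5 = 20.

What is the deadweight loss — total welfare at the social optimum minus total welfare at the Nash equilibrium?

∂u_i/∂s_i = α_i − 1, so town i contributes w_i if α_i > 1, else 0.
α_i > 1 for i ∈ {1, 4}; NE contributions (8, 0, 0, 17, 0), S = 25.
W^NE = Σw_i − S^NE + (Σα_i)·S^NE = 73 + 4.2·25 = 178.
Planner: ∂(Σu_j)/∂s_i = Σα_j − 1 = 4.2 > 0, so everyone contributes w_i; S^SO = 73, W^SO = 73 + 4.2·73 = 379.6.
Deadweight loss = 201.6.

201.6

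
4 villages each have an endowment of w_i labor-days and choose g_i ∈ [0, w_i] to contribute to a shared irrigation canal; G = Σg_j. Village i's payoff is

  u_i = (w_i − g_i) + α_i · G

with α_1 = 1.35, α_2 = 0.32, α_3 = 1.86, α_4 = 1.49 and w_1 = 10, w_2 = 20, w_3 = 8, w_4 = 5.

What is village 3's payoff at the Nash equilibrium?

∂u_i/∂g_i = α_i − 1, so village i contributes w_i if α_i > 1, else 0.
α_i > 1 for i ∈ {1, 3, 4}; NE contributions (10, 0, 8, 5), G = 23.
u_3 = (8 − 8) + 1.86·23 = 42.78.

42.78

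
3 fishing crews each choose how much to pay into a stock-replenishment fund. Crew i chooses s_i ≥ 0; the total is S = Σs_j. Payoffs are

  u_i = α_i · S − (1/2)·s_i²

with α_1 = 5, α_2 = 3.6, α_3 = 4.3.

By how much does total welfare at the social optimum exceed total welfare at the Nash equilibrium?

Crew i's FOC: ∂u_i/∂s_i = α_i − s_i = 0, so s_i* = α_i.
NE contributions = (5, 3.6, 4.3); S = 12.9.
W^NE = (Σα)·S − ½Σα_i² = 12.9² − ½·56.45 = 138.185.
Planner sets s_i = Σα_j = 12.9 for every i, so S^SO = 3·12.9 = 38.7.
W^SO = (Σα)·S^SO − ½·3·(Σα)² = (3/2)·12.9² = 249.615.
Deadweight loss = W^SO − W^NE = 111.43.

111.43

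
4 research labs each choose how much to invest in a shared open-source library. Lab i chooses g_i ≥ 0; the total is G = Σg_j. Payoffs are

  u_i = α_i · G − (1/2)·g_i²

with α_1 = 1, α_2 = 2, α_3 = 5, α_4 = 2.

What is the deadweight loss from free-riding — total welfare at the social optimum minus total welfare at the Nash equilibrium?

117

Lab i's FOC: ∂u_i/∂g_i = α_i − g_i = 0, so g_i* = α_i.
NE contributions = (1, 2, 5, 2); G = 10.
W^NE = (Σα)·G − ½Σα_i² = 10² − ½·34 = 83.
Planner sets g_i = Σα_j = 10 for every i, so G^SO = 4·10 = 40.
W^SO = (Σα)·G^SO − ½·4·(Σα)² = (4/2)·10² = 200.
Deadweight loss = W^SO − W^NE = 117.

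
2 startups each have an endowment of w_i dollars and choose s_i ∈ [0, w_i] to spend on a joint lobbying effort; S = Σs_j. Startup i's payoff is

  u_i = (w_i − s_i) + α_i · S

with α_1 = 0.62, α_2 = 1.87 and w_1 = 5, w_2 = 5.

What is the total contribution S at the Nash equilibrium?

5

∂u_i/∂s_i = α_i − 1, so startup i contributes w_i if α_i > 1, else 0.
α_i > 1 for i ∈ {2}; NE contributions (0, 5), S = 5.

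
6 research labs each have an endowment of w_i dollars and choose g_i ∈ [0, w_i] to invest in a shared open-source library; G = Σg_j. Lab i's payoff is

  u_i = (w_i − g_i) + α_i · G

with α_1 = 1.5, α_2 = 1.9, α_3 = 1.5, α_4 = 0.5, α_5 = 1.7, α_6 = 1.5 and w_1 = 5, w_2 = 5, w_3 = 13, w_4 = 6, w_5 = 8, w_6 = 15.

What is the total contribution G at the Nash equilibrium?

∂u_i/∂g_i = α_i − 1, so lab i contributes w_i if α_i > 1, else 0.
α_i > 1 for i ∈ {1, 2, 3, 5, 6}; NE contributions (5, 5, 13, 0, 8, 15), G = 46.

46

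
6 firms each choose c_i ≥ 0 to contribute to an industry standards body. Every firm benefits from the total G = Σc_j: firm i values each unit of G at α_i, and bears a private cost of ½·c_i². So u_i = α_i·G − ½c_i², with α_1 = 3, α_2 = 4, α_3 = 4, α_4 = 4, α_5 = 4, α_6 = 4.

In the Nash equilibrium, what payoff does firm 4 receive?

Firm i's FOC: ∂u_i/∂c_i = α_i − c_i = 0, so c_i* = α_i.
NE contributions = (3, 4, 4, 4, 4, 4); G = 23.
u_4 = α_4·G − ½·(c_4)² = 4·23 − ½·4² = 84.

84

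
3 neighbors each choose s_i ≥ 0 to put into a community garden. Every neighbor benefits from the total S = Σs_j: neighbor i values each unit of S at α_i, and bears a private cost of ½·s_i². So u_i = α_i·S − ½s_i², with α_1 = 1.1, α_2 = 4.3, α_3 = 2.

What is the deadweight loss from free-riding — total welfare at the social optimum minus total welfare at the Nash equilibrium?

Neighbor i's FOC: ∂u_i/∂s_i = α_i − s_i = 0, so s_i* = α_i.
NE contributions = (1.1, 4.3, 2); S = 7.4.
W^NE = (Σα)·S − ½Σα_i² = 7.4² − ½·23.7 = 42.91.
Planner sets s_i = Σα_j = 7.4 for every i, so S^SO = 3·7.4 = 22.2.
W^SO = (Σα)·S^SO − ½·3·(Σα)² = (3/2)·7.4² = 82.14.
Deadweight loss = W^SO − W^NE = 39.23.

39.23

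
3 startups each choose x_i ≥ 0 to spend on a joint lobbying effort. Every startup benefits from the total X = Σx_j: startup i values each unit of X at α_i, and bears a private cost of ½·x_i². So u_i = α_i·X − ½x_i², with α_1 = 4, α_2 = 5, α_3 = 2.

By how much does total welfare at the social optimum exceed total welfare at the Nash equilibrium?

83

Startup i's FOC: ∂u_i/∂x_i = α_i − x_i = 0, so x_i* = α_i.
NE contributions = (4, 5, 2); X = 11.
W^NE = (Σα)·X − ½Σα_i² = 11² − ½·45 = 98.5.
Planner sets x_i = Σα_j = 11 for every i, so X^SO = 3·11 = 33.
W^SO = (Σα)·X^SO − ½·3·(Σα)² = (3/2)·11² = 181.5.
Deadweight loss = W^SO − W^NE = 83.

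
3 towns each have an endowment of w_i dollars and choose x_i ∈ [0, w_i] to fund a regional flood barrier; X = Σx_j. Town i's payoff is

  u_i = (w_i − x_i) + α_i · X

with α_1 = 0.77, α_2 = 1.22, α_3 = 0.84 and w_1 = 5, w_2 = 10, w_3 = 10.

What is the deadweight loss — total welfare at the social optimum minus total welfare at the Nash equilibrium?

27.45

∂u_i/∂x_i = α_i − 1, so town i contributes w_i if α_i > 1, else 0.
α_i > 1 for i ∈ {2}; NE contributions (0, 10, 0), X = 10.
W^NE = Σw_i − X^NE + (Σα_i)·X^NE = 25 + 1.83·10 = 43.3.
Planner: ∂(Σu_j)/∂x_i = Σα_j − 1 = 1.83 > 0, so everyone contributes w_i; X^SO = 25, W^SO = 25 + 1.83·25 = 70.75.
Deadweight loss = 27.45.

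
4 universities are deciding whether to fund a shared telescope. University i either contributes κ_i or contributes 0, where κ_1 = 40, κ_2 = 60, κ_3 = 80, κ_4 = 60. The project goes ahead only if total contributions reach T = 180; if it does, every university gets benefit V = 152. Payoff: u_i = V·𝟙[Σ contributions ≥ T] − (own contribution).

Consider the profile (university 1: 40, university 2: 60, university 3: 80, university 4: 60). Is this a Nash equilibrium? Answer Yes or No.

Total = 240 ≥ 180: provided.
University 1 (pledges 40, payoff 112): dropping to 0 → total 200, payoff 152. Profitable deviation.

No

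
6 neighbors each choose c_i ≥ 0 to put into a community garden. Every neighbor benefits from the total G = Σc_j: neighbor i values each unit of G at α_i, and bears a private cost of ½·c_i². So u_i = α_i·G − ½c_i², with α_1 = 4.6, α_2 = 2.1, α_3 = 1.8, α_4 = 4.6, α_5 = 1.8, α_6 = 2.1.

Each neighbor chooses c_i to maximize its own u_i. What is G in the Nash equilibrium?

Neighbor i's FOC: ∂u_i/∂c_i = α_i − c_i = 0, so c_i* = α_i.
NE contributions = (4.6, 2.1, 1.8, 4.6, 1.8, 2.1); G = 17.

17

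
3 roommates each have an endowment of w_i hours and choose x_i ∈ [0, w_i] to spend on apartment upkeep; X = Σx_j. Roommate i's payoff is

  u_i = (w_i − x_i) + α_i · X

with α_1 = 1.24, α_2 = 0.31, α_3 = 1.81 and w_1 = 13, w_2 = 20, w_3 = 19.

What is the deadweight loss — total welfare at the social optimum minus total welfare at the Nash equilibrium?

47.2

∂u_i/∂x_i = α_i − 1, so roommate i contributes w_i if α_i > 1, else 0.
α_i > 1 for i ∈ {1, 3}; NE contributions (13, 0, 19), X = 32.
W^NE = Σw_i − X^NE + (Σα_i)·X^NE = 52 + 2.36·32 = 127.52.
Planner: ∂(Σu_j)/∂x_i = Σα_j − 1 = 2.36 > 0, so everyone contributes w_i; X^SO = 52, W^SO = 52 + 2.36·52 = 174.72.
Deadweight loss = 47.2.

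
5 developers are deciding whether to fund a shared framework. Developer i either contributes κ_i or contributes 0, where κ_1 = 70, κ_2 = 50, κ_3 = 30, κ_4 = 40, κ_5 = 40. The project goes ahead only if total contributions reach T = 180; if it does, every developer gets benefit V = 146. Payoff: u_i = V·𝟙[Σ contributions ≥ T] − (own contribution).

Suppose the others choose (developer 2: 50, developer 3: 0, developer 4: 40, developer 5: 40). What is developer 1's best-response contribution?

Others' total = 130. Contributing 70 brings total to 200 ≥ 180: gain V − κ_1 = 76.
Best response: 70.

70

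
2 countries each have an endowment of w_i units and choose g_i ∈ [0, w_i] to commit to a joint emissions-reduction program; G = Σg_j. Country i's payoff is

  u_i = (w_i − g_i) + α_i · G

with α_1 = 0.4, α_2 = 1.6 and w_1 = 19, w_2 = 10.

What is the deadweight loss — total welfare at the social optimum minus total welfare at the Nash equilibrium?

∂u_i/∂g_i = α_i − 1, so country i contributes w_i if α_i > 1, else 0.
α_i > 1 for i ∈ {2}; NE contributions (0, 10), G = 10.
W^NE = Σw_i − G^NE + (Σα_i)·G^NE = 29 + 1·10 = 39.
Planner: ∂(Σu_j)/∂g_i = Σα_j − 1 = 1 > 0, so everyone contributes w_i; G^SO = 29, W^SO = 29 + 1·29 = 58.
Deadweight loss = 19.

19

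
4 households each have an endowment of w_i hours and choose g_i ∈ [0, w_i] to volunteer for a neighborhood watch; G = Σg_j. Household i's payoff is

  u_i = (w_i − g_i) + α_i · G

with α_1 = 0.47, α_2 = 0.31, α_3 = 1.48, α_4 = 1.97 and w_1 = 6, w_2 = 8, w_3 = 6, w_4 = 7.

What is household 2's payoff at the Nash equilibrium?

12.03

∂u_i/∂g_i = α_i − 1, so household i contributes w_i if α_i > 1, else 0.
α_i > 1 for i ∈ {3, 4}; NE contributions (0, 0, 6, 7), G = 13.
u_2 = (8 − 0) + 0.31·13 = 12.03.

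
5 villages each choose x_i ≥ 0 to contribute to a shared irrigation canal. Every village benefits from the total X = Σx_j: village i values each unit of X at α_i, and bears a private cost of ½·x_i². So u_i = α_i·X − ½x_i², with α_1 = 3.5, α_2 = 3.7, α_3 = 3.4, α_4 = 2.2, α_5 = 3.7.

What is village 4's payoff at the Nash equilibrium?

33.88

Village i's FOC: ∂u_i/∂x_i = α_i − x_i = 0, so x_i* = α_i.
NE contributions = (3.5, 3.7, 3.4, 2.2, 3.7); X = 16.5.
u_4 = α_4·X − ½·(x_4)² = 2.2·16.5 − ½·2.2² = 33.88.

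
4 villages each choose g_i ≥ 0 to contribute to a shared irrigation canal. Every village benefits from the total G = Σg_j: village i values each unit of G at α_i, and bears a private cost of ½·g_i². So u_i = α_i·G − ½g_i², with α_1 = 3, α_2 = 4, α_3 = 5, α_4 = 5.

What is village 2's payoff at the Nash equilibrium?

Village i's FOC: ∂u_i/∂g_i = α_i − g_i = 0, so g_i* = α_i.
NE contributions = (3, 4, 5, 5); G = 17.
u_2 = α_2·G − ½·(g_2)² = 4·17 − ½·4² = 60.

60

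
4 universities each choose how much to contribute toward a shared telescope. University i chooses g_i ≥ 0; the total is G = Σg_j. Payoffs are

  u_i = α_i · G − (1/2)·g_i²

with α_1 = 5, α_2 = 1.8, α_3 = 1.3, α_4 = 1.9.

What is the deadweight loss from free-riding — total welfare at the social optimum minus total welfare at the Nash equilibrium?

116.77

University i's FOC: ∂u_i/∂g_i = α_i − g_i = 0, so g_i* = α_i.
NE contributions = (5, 1.8, 1.3, 1.9); G = 10.
W^NE = (Σα)·G − ½Σα_i² = 10² − ½·33.54 = 83.23.
Planner sets g_i = Σα_j = 10 for every i, so G^SO = 4·10 = 40.
W^SO = (Σα)·G^SO − ½·4·(Σα)² = (4/2)·10² = 200.
Deadweight loss = W^SO − W^NE = 116.77.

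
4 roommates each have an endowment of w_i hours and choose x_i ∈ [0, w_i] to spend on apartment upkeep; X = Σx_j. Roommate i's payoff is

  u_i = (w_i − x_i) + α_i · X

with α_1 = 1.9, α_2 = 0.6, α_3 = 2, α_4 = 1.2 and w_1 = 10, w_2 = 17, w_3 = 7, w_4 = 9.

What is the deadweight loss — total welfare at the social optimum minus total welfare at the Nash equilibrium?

79.9

∂u_i/∂x_i = α_i − 1, so roommate i contributes w_i if α_i > 1, else 0.
α_i > 1 for i ∈ {1, 3, 4}; NE contributions (10, 0, 7, 9), X = 26.
W^NE = Σw_i − X^NE + (Σα_i)·X^NE = 43 + 4.7·26 = 165.2.
Planner: ∂(Σu_j)/∂x_i = Σα_j − 1 = 4.7 > 0, so everyone contributes w_i; X^SO = 43, W^SO = 43 + 4.7·43 = 245.1.
Deadweight loss = 79.9.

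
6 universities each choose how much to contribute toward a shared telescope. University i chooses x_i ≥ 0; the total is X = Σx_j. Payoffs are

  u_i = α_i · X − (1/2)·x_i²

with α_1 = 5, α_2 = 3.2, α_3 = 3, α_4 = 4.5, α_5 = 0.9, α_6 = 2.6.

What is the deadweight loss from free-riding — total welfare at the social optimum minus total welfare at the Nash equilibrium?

University i's FOC: ∂u_i/∂x_i = α_i − x_i = 0, so x_i* = α_i.
NE contributions = (5, 3.2, 3, 4.5, 0.9, 2.6); X = 19.2.
W^NE = (Σα)·X − ½Σα_i² = 19.2² − ½·72.06 = 332.61.
Planner sets x_i = Σα_j = 19.2 for every i, so X^SO = 6·19.2 = 115.2.
W^SO = (Σα)·X^SO − ½·6·(Σα)² = (6/2)·19.2² = 1105.92.
Deadweight loss = W^SO − W^NE = 773.31.

773.31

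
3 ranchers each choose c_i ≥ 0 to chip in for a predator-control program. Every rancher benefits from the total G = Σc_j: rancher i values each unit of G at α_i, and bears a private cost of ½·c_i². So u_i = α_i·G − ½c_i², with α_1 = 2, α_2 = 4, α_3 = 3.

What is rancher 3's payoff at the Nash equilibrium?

Rancher i's FOC: ∂u_i/∂c_i = α_i − c_i = 0, so c_i* = α_i.
NE contributions = (2, 4, 3); G = 9.
u_3 = α_3·G − ½·(c_3)² = 3·9 − ½·3² = 22.5.

22.5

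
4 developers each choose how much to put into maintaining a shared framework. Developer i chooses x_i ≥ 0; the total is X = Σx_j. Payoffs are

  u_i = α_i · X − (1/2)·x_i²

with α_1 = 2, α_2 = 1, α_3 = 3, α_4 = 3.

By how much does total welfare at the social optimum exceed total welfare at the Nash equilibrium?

Developer i's FOC: ∂u_i/∂x_i = α_i − x_i = 0, so x_i* = α_i.
NE contributions = (2, 1, 3, 3); X = 9.
W^NE = (Σα)·X − ½Σα_i² = 9² − ½·23 = 69.5.
Planner sets x_i = Σα_j = 9 for every i, so X^SO = 4·9 = 36.
W^SO = (Σα)·X^SO − ½·4·(Σα)² = (4/2)·9² = 162.
Deadweight loss = W^SO − W^NE = 92.5.

92.5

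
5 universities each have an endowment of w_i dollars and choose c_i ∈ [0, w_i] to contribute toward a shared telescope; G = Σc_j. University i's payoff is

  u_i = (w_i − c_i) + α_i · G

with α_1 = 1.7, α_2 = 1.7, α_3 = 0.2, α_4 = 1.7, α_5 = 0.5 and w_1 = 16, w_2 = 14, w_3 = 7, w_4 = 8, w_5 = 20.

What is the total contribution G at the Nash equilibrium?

38

∂u_i/∂c_i = α_i − 1, so university i contributes w_i if α_i > 1, else 0.
α_i > 1 for i ∈ {1, 2, 4}; NE contributions (16, 14, 0, 8, 0), G = 38.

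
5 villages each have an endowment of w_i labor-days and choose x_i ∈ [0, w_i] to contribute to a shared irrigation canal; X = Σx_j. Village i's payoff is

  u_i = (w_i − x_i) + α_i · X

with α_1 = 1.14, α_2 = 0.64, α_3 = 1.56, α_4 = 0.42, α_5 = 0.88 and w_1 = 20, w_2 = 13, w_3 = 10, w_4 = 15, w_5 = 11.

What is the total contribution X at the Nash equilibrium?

30

∂u_i/∂x_i = α_i − 1, so village i contributes w_i if α_i > 1, else 0.
α_i > 1 for i ∈ {1, 3}; NE contributions (20, 0, 10, 0, 0), X = 30.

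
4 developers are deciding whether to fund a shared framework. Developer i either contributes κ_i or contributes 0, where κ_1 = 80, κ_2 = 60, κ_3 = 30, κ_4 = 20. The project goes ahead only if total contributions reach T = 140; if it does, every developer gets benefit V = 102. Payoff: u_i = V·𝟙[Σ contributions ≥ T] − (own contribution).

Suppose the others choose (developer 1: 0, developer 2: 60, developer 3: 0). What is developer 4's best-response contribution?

0

Others' total = 60. Even contributing 20 gives 80 < 140: no benefit either way.
Best response: 0.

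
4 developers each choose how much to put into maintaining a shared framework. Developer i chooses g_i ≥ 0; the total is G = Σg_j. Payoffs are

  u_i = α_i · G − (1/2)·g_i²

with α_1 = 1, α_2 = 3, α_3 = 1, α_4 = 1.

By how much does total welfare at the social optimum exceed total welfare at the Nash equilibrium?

42

Developer i's FOC: ∂u_i/∂g_i = α_i − g_i = 0, so g_i* = α_i.
NE contributions = (1, 3, 1, 1); G = 6.
W^NE = (Σα)·G − ½Σα_i² = 6² − ½·12 = 30.
Planner sets g_i = Σα_j = 6 for every i, so G^SO = 4·6 = 24.
W^SO = (Σα)·G^SO − ½·4·(Σα)² = (4/2)·6² = 72.
Deadweight loss = W^SO − W^NE = 42.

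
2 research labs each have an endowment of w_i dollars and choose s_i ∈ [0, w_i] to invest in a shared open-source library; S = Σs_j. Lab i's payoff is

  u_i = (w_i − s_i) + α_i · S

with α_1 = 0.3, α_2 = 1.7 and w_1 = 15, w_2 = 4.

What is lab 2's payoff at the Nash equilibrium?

∂u_i/∂s_i = α_i − 1, so lab i contributes w_i if α_i > 1, else 0.
α_i > 1 for i ∈ {2}; NE contributions (0, 4), S = 4.
u_2 = (4 − 4) + 1.7·4 = 6.8.

6.8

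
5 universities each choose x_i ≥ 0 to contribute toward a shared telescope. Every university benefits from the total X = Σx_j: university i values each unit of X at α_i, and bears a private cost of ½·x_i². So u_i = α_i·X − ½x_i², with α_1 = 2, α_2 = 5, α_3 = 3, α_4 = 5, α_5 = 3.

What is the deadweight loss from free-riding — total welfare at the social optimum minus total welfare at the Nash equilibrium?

University i's FOC: ∂u_i/∂x_i = α_i − x_i = 0, so x_i* = α_i.
NE contributions = (2, 5, 3, 5, 3); X = 18.
W^NE = (Σα)·X − ½Σα_i² = 18² − ½·72 = 288.
Planner sets x_i = Σα_j = 18 for every i, so X^SO = 5·18 = 90.
W^SO = (Σα)·X^SO − ½·5·(Σα)² = (5/2)·18² = 810.
Deadweight loss = W^SO − W^NE = 522.

522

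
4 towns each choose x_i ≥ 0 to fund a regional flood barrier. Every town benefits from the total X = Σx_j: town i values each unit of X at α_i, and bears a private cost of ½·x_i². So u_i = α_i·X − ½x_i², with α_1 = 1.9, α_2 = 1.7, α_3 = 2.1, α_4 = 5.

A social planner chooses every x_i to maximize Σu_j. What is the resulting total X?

42.8

Planner FOC: ∂(Σu_j)/∂x_i = (Σα_j) − x_i = 0, so x_i^SO = Σα_j = 10.7 for every i; X^SO = 42.8.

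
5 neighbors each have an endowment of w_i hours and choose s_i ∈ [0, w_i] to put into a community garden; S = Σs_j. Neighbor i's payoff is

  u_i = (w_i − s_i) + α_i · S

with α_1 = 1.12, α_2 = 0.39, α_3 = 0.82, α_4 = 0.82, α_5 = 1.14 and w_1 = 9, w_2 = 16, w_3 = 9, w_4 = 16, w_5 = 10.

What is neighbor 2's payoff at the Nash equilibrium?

∂u_i/∂s_i = α_i − 1, so neighbor i contributes w_i if α_i > 1, else 0.
α_i > 1 for i ∈ {1, 5}; NE contributions (9, 0, 0, 0, 10), S = 19.
u_2 = (16 − 0) + 0.39·19 = 23.41.

23.41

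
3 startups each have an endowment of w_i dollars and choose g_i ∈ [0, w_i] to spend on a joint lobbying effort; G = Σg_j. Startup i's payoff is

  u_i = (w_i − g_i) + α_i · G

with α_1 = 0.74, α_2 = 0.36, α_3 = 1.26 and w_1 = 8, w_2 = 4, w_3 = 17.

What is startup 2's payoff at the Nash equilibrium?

∂u_i/∂g_i = α_i − 1, so startup i contributes w_i if α_i > 1, else 0.
α_i > 1 for i ∈ {3}; NE contributions (0, 0, 17), G = 17.
u_2 = (4 − 0) + 0.36·17 = 10.12.

10.12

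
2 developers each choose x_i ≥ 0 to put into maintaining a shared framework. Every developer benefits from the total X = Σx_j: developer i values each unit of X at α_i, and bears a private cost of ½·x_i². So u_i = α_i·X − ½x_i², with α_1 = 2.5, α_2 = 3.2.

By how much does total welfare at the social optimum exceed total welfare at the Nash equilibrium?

Developer i's FOC: ∂u_i/∂x_i = α_i − x_i = 0, so x_i* = α_i.
NE contributions = (2.5, 3.2); X = 5.7.
W^NE = (Σα)·X − ½Σα_i² = 5.7² − ½·16.49 = 24.245.
Planner sets x_i = Σα_j = 5.7 for every i, so X^SO = 2·5.7 = 11.4.
W^SO = (Σα)·X^SO − ½·2·(Σα)² = (2/2)·5.7² = 32.49.
Deadweight loss = W^SO − W^NE = 8.245.

8.245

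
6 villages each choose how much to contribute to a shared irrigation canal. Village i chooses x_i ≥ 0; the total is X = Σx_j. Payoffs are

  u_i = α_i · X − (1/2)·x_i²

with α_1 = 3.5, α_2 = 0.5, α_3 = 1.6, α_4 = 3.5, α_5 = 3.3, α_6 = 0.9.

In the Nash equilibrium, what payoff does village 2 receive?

6.525

Village i's FOC: ∂u_i/∂x_i = α_i − x_i = 0, so x_i* = α_i.
NE contributions = (3.5, 0.5, 1.6, 3.5, 3.3, 0.9); X = 13.3.
u_2 = α_2·X − ½·(x_2)² = 0.5·13.3 − ½·0.5² = 6.525.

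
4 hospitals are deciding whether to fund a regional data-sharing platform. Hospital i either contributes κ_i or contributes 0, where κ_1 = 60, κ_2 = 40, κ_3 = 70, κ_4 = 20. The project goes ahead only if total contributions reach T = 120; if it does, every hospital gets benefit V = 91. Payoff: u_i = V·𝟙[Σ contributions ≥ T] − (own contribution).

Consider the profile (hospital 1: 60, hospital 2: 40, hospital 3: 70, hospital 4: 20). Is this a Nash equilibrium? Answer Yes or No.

No

Total = 190 ≥ 120: provided.
Hospital 1 (pledges 60, payoff 31): dropping to 0 → total 130, payoff 91. Profitable deviation.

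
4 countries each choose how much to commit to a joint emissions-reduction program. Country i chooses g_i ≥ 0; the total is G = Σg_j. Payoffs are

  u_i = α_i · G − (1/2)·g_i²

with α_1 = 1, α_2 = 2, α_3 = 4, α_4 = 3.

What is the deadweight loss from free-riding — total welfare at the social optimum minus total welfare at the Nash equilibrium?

115

Country i's FOC: ∂u_i/∂g_i = α_i − g_i = 0, so g_i* = α_i.
NE contributions = (1, 2, 4, 3); G = 10.
W^NE = (Σα)·G − ½Σα_i² = 10² − ½·30 = 85.
Planner sets g_i = Σα_j = 10 for every i, so G^SO = 4·10 = 40.
W^SO = (Σα)·G^SO − ½·4·(Σα)² = (4/2)·10² = 200.
Deadweight loss = W^SO − W^NE = 115.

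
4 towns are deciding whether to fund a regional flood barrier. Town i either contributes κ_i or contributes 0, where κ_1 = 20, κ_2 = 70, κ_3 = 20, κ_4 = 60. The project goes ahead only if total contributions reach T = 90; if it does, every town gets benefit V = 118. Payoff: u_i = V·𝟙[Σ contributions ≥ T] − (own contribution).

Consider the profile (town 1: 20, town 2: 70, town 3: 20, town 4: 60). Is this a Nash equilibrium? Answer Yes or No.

No

Total = 170 ≥ 90: provided.
Town 1 (pledges 20, payoff 98): dropping to 0 → total 150, payoff 118. Profitable deviation.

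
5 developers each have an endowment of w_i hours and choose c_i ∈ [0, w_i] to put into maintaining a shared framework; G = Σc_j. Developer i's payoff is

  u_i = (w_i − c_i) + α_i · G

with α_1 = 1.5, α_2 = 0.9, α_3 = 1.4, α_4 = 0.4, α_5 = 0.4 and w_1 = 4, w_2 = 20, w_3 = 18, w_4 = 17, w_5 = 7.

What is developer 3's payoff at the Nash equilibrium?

30.8

∂u_i/∂c_i = α_i − 1, so developer i contributes w_i if α_i > 1, else 0.
α_i > 1 for i ∈ {1, 3}; NE contributions (4, 0, 18, 0, 0), G = 22.
u_3 = (18 − 18) + 1.4·22 = 30.8.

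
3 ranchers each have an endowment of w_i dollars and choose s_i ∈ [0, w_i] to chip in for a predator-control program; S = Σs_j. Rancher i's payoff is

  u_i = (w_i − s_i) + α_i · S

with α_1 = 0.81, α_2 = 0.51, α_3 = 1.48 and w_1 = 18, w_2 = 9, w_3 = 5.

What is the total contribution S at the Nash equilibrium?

∂u_i/∂s_i = α_i − 1, so rancher i contributes w_i if α_i > 1, else 0.
α_i > 1 for i ∈ {3}; NE contributions (0, 0, 5), S = 5.

5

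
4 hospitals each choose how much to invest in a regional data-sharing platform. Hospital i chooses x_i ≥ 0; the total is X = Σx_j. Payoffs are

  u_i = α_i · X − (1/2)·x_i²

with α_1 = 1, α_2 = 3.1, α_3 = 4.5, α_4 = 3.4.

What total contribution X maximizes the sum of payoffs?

Planner FOC: ∂(Σu_j)/∂x_i = (Σα_j) − x_i = 0, so x_i^SO = Σα_j = 12 for every i; X^SO = 48.

48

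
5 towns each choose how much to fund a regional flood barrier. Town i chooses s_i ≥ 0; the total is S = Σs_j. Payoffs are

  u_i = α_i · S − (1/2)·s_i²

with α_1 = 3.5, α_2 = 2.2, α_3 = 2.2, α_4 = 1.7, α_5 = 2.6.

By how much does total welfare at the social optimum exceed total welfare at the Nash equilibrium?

Town i's FOC: ∂u_i/∂s_i = α_i − s_i = 0, so s_i* = α_i.
NE contributions = (3.5, 2.2, 2.2, 1.7, 2.6); S = 12.2.
W^NE = (Σα)·S − ½Σα_i² = 12.2² − ½·31.58 = 133.05.
Planner sets s_i = Σα_j = 12.2 for every i, so S^SO = 5·12.2 = 61.
W^SO = (Σα)·S^SO − ½·5·(Σα)² = (5/2)·12.2² = 372.1.
Deadweight loss = W^SO − W^NE = 239.05.

239.05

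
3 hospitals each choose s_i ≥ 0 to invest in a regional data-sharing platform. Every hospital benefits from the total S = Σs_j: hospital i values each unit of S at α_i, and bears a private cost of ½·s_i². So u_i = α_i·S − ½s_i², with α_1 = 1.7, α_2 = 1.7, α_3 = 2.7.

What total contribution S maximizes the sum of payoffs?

18.3

Planner FOC: ∂(Σu_j)/∂s_i = (Σα_j) − s_i = 0, so s_i^SO = Σα_j = 6.1 for every i; S^SO = 18.3.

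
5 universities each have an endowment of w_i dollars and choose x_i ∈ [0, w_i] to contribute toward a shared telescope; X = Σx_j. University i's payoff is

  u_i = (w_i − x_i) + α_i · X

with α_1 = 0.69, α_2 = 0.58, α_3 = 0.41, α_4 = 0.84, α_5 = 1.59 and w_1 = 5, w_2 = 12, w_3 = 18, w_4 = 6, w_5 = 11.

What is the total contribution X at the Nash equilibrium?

∂u_i/∂x_i = α_i − 1, so university i contributes w_i if α_i > 1, else 0.
α_i > 1 for i ∈ {5}; NE contributions (0, 0, 0, 0, 11), X = 11.

11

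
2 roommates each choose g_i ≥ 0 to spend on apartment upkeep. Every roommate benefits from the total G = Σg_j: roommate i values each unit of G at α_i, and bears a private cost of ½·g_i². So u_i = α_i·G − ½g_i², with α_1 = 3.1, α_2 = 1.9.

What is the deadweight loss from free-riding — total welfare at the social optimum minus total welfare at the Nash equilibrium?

Roommate i's FOC: ∂u_i/∂g_i = α_i − g_i = 0, so g_i* = α_i.
NE contributions = (3.1, 1.9); G = 5.
W^NE = (Σα)·G − ½Σα_i² = 5² − ½·13.22 = 18.39.
Planner sets g_i = Σα_j = 5 for every i, so G^SO = 2·5 = 10.
W^SO = (Σα)·G^SO − ½·2·(Σα)² = (2/2)·5² = 25.
Deadweight loss = W^SO − W^NE = 6.61.

6.61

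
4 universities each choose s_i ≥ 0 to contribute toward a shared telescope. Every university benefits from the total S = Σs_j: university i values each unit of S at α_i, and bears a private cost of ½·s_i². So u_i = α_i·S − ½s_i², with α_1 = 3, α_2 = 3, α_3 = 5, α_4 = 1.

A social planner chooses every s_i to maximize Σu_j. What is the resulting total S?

48

Planner FOC: ∂(Σu_j)/∂s_i = (Σα_j) − s_i = 0, so s_i^SO = Σα_j = 12 for every i; S^SO = 48.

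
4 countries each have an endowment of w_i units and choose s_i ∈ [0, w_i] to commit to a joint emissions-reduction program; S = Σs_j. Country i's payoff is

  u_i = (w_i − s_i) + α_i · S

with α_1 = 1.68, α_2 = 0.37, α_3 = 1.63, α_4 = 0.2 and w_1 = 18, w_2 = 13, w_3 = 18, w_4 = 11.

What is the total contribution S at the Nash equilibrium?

∂u_i/∂s_i = α_i − 1, so country i contributes w_i if α_i > 1, else 0.
α_i > 1 for i ∈ {1, 3}; NE contributions (18, 0, 18, 0), S = 36.

36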